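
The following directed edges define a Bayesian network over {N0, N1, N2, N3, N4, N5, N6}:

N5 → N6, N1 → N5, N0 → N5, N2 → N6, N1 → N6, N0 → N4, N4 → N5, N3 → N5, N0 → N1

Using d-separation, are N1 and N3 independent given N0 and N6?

No

4 paths connect N1 and N3; each must be blocked for d-separation to hold:
Path 1: N1 → N6 ← N5 ← N3
  N6 is a collider and N6 is conditioned on, which opens it; N5 is a chain and N5 is not conditioned on — no node blocks this path, so it is active.
Path 2: N1 ← N0 → N4 → N5 ← N3
  N0 is a fork here and N0 is conditioned on, so the path is blocked at N0.
Path 3: N1 ← N0 → N5 ← N3
  N0 is a fork here and N0 is conditioned on, so the path is blocked at N0.
Path 4: N1 → N5 ← N3
  N5 is a collider and its descendant N6 is conditioned on, which opens it — no node blocks this path, so it is active.
Since the path N1 → N6 ← N5 ← N3 is active, N1 and N3 are not d-separated given {N0, N6}.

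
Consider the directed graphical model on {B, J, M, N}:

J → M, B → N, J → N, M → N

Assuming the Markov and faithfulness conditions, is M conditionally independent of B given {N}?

No

We examine all 2 paths between M and B:
  1. M ← J → N ← B — J:fork[open]; N:collider[open] ⇒ active
  2. M → N ← B — N:collider[open] ⇒ active
At least one path is unblocked, so d-separation fails.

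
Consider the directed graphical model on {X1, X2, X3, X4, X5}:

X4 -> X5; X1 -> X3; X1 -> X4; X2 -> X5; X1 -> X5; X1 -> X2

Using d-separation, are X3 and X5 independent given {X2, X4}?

Enumerating the 3 paths from X3 to X5 and testing each for blocking by {X2, X4}:
Path 1: X3 ← X1 → X4 → X5
  X4 is a chain here and X4 is conditioned on, so the path is blocked at X4.
Path 2: X3 ← X1 → X5
  X1 is a fork and X1 is not conditioned on — no node blocks this path, so it is active.
Path 3: X3 ← X1 → X2 → X5
  X2 is a chain here and X2 is conditioned on, so the path is blocked at X2.
Since the path X3 ← X1 → X5 is active, X3 and X5 are not d-separated given {X2, X4}.

No — X3 and X5 are not d-separated given {X2, X4}.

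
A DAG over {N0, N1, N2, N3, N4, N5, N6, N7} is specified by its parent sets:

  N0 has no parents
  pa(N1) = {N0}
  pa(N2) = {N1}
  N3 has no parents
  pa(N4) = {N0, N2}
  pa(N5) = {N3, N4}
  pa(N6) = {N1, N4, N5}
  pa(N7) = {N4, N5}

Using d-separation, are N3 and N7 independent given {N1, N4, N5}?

5 paths connect N3 and N7; each must be blocked for d-separation to hold:
  1. N3 → N5 → N7 — N5:chain[blocks] ⇒ blocked
  2. N3 → N5 → N6 ← N1 → N2 → N4 → N7 — N5:chain[blocks]; N6:collider[blocks]; N1:fork[blocks]; N2:chain[open]; N4:chain[blocks] ⇒ blocked
  3. N3 → N5 → N6 ← N1 ← N0 → N4 → N7 — N5:chain[blocks]; N6:collider[blocks]; N1:chain[blocks]; N0:fork[open]; N4:chain[blocks] ⇒ blocked
  4. N3 → N5 → N6 ← N4 → N7 — N5:chain[blocks]; N6:collider[blocks]; N4:fork[blocks] ⇒ blocked
  5. N3 → N5 ← N4 → N7 — N5:collider[open]; N4:fork[blocks] ⇒ blocked
Every path is blocked, so N3 and N7 are d-separated given {N1, N4, N5}.

Yes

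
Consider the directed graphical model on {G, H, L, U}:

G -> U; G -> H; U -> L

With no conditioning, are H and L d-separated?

No

Only one path connects H and L:
  1. H ← G → U → L — G:fork[open]; U:chain[open] ⇒ active
At least one path is unblocked, so d-separation fails.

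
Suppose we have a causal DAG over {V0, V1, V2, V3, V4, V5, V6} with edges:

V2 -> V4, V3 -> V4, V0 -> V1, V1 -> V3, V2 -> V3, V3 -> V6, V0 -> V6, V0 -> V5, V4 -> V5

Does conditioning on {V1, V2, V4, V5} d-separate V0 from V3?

There are 4 undirected paths between V0 and V3; checking each against the conditioning set {V1, V2, V4, V5}:
Path 1: V0 → V1 → V3
  V1 is a chain here and V1 is conditioned on, so the path is blocked at V1.
Path 2: V0 → V6 ← V3
  V6 is a collider here and neither V6 nor any of its descendants is conditioned on, so the collider stays closed — the path is blocked at V6.
Path 3: V0 → V5 ← V4 ← V3
  V4 is a chain here and V4 is conditioned on, so the path is blocked at V4.
Path 4: V0 → V5 ← V4 ← V2 → V3
  V4 is a chain here and V4 is conditioned on, so the path is blocked at V4.
All paths are blocked; V0 ⊥ V3 | {V1, V2, V4, V5} holds.

Yes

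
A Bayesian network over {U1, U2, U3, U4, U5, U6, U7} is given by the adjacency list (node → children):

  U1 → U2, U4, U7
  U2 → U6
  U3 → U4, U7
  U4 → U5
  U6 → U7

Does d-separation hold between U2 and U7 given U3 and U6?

No

Enumerating the 3 paths from U2 to U7 and testing each for blocking by {U3, U6}:
Path 1: U2 → U6 → U7
  U6 is a chain here and U6 is conditioned on, so the path is blocked at U6.
Path 2: U2 ← U1 → U7
  U1 is a fork and U1 is not conditioned on — no node blocks this path, so it is active.
Path 3: U2 ← U1 → U4 ← U3 → U7
  U4 is a collider here and neither U4 nor any of its descendants is conditioned on, so the collider stays closed — the path is blocked at U4.
At least one path is unblocked, so d-separation fails.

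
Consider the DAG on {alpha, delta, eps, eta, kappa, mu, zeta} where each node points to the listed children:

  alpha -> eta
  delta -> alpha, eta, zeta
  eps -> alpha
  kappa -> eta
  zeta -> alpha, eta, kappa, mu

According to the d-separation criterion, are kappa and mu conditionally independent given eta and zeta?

Yes — kappa and mu are d-separated given {eta, zeta}.

Enumerating the 6 paths from kappa to mu and testing each for blocking by {eta, zeta}:
  1. kappa → eta ← delta → alpha ← zeta → mu — eta:collider[open]; delta:fork[open]; alpha:collider[open]; zeta:fork[blocks] ⇒ blocked
  2. kappa → eta ← delta → zeta → mu — eta:collider[open]; delta:fork[open]; zeta:chain[blocks] ⇒ blocked
  3. kappa → eta ← alpha ← delta → zeta → mu — eta:collider[open]; alpha:chain[open]; delta:fork[open]; zeta:chain[blocks] ⇒ blocked
  4. kappa → eta ← alpha ← zeta → mu — eta:collider[open]; alpha:chain[open]; zeta:fork[blocks] ⇒ blocked
  5. kappa → eta ← zeta → mu — eta:collider[open]; zeta:fork[blocks] ⇒ blocked
  6. kappa ← zeta → mu — zeta:fork[blocks] ⇒ blocked
Since every path is blocked, d-separation holds.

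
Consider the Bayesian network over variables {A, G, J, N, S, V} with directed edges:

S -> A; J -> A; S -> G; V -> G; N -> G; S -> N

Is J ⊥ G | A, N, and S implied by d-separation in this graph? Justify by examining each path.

2 paths connect J and G; each must be blocked for d-separation to hold:
Path 1: J → A ← S → N → G
  S is a fork here and S is conditioned on, so the path is blocked at S.
Path 2: J → A ← S → G
  S is a fork here and S is conditioned on, so the path is blocked at S.
Since every path is blocked, d-separation holds.

Yes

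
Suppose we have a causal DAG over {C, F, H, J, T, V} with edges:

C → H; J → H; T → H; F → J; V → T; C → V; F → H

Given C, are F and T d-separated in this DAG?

Yes

Enumerating the 4 paths from F to T and testing each for blocking by {C}:
Path 1: F → H ← T
  H is a collider here and neither H nor any of its descendants is conditioned on, so the collider stays closed — the path is blocked at H.
Path 2: F → H ← C → V → T
  H is a collider here and neither H nor any of its descendants is conditioned on, so the collider stays closed — the path is blocked at H.
Path 3: F → J → H ← T
  H is a collider here and neither H nor any of its descendants is conditioned on, so the collider stays closed — the path is blocked at H.
Path 4: F → J → H ← C → V → T
  H is a collider here and neither H nor any of its descendants is conditioned on, so the collider stays closed — the path is blocked at H.
Since every path is blocked, d-separation holds.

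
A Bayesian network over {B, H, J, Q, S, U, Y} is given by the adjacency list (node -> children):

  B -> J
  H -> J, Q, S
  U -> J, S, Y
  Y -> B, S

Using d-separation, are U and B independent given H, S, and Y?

We examine all 6 paths between U and B:
Path 1: U → Y → B
  Y is a chain here and Y is conditioned on, so the path is blocked at Y.
Path 2: U → Y → S ← H → J ← B
  Y is a chain here and Y is conditioned on, so the path is blocked at Y.
Path 3: U → J ← B
  J is a collider here and neither J nor any of its descendants is conditioned on, so the collider stays closed — the path is blocked at J.
Path 4: U → J ← H → S ← Y → B
  J is a collider here and neither J nor any of its descendants is conditioned on, so the collider stays closed — the path is blocked at J.
Path 5: U → S ← H → J ← B
  H is a fork here and H is conditioned on, so the path is blocked at H.
Path 6: U → S ← Y → B
  Y is a fork here and Y is conditioned on, so the path is blocked at Y.
All paths are blocked; U ⊥ B | {H, S, Y} holds.

Yes — U and B are d-separated given {H, S, Y}.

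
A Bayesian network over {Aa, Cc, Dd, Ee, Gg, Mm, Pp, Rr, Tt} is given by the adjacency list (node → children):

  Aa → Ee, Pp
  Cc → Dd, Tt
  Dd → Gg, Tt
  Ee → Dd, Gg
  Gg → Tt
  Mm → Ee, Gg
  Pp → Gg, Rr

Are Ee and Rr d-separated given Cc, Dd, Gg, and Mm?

No

6 paths connect Ee and Rr; each must be blocked for d-separation to hold:
Path 1: Ee → Gg ← Pp → Rr
  Gg is a collider and Gg is conditioned on, which opens it; Pp is a fork and Pp is not conditioned on — no node blocks this path, so it is active.
Path 2: Ee ← Mm → Gg ← Pp → Rr
  Mm is a fork here and Mm is conditioned on, so the path is blocked at Mm.
Path 3: Ee ← Aa → Pp → Rr
  Aa is a fork and Aa is not conditioned on; Pp is a chain and Pp is not conditioned on — no node blocks this path, so it is active.
Path 4: Ee → Dd → Gg ← Pp → Rr
  Dd is a chain here and Dd is conditioned on, so the path is blocked at Dd.
Path 5: Ee → Dd ← Cc → Tt ← Gg ← Pp → Rr
  Cc is a fork here and Cc is conditioned on, so the path is blocked at Cc.
Path 6: Ee → Dd → Tt ← Gg ← Pp → Rr
  Dd is a chain here and Dd is conditioned on, so the path is blocked at Dd.
At least one path is unblocked, so d-separation fails.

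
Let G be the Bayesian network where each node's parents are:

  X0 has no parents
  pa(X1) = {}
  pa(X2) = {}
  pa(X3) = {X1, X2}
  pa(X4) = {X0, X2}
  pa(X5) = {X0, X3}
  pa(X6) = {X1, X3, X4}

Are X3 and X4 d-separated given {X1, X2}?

Yes

4 paths connect X3 and X4; each must be blocked for d-separation to hold:
Path 1: X3 ← X1 → X6 ← X4
  X1 is a fork here and X1 is conditioned on, so the path is blocked at X1.
Path 2: X3 ← X2 → X4
  X2 is a fork here and X2 is conditioned on, so the path is blocked at X2.
Path 3: X3 → X5 ← X0 → X4
  X5 is a collider here and neither X5 nor any of its descendants is conditioned on, so the collider stays closed — the path is blocked at X5.
Path 4: X3 → X6 ← X4
  X6 is a collider here and neither X6 nor any of its descendants is conditioned on, so the collider stays closed — the path is blocked at X6.
Since every path is blocked, d-separation holds.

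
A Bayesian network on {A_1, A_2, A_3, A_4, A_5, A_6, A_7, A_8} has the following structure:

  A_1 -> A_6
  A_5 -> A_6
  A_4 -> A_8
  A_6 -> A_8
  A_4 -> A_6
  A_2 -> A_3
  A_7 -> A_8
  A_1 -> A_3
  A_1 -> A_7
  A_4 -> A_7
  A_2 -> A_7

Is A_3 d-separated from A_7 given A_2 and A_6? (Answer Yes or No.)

No

Enumerating the 6 paths from A_3 to A_7 and testing each for blocking by {A_2, A_6}:
  1. A_3 ← A_1 → A_7 — A_1:fork[open] ⇒ active
  2. A_3 ← A_1 → A_6 → A_8 ← A_7 — A_1:fork[open]; A_6:chain[blocks]; A_8:collider[blocks] ⇒ blocked
  3. A_3 ← A_1 → A_6 → A_8 ← A_4 → A_7 — A_1:fork[open]; A_6:chain[blocks]; A_8:collider[blocks]; A_4:fork[open] ⇒ blocked
  4. A_3 ← A_1 → A_6 ← A_4 → A_7 — A_1:fork[open]; A_6:collider[open]; A_4:fork[open] ⇒ active
  5. A_3 ← A_1 → A_6 ← A_4 → A_8 ← A_7 — A_1:fork[open]; A_6:collider[open]; A_4:fork[open]; A_8:collider[blocks] ⇒ blocked
  6. A_3 ← A_2 → A_7 — A_2:fork[blocks] ⇒ blocked
At least one path is unblocked, so d-separation fails.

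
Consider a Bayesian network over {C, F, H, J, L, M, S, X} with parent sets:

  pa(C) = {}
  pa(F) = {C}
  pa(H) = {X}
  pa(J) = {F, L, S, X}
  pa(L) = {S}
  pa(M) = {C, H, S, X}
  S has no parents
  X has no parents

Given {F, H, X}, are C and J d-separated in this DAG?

Enumerating the 5 paths from C to J and testing each for blocking by {F, H, X}:
Path 1: C → M ← S → J
  M is a collider here and neither M nor any of its descendants is conditioned on, so the collider stays closed — the path is blocked at M.
Path 2: C → M ← S → L → J
  M is a collider here and neither M nor any of its descendants is conditioned on, so the collider stays closed — the path is blocked at M.
Path 3: C → M ← H ← X → J
  M is a collider here and neither M nor any of its descendants is conditioned on, so the collider stays closed — the path is blocked at M.
Path 4: C → M ← X → J
  M is a collider here and neither M nor any of its descendants is conditioned on, so the collider stays closed — the path is blocked at M.
Path 5: C → F → J
  F is a chain here and F is conditioned on, so the path is blocked at F.
All paths are blocked; C ⊥ J | {F, H, X} holds.

Yes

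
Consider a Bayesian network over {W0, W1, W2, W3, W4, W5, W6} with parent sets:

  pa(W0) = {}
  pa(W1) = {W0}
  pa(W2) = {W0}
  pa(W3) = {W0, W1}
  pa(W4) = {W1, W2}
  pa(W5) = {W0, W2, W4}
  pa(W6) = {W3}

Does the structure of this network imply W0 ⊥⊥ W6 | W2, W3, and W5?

Yes — W0 and W6 are d-separated given {W2, W3, W5}.

6 paths connect W0 and W6; each must be blocked for d-separation to hold:
  1. W0 → W1 → W3 → W6 — W1:chain[open]; W3:chain[blocks] ⇒ blocked
  2. W0 → W5 ← W4 ← W1 → W3 → W6 — W5:collider[open]; W4:chain[open]; W1:fork[open]; W3:chain[blocks] ⇒ blocked
  3. W0 → W5 ← W2 → W4 ← W1 → W3 → W6 — W5:collider[open]; W2:fork[blocks]; W4:collider[open]; W1:fork[open]; W3:chain[blocks] ⇒ blocked
  4. W0 → W2 → W4 ← W1 → W3 → W6 — W2:chain[blocks]; W4:collider[open]; W1:fork[open]; W3:chain[blocks] ⇒ blocked
  5. W0 → W2 → W5 ← W4 ← W1 → W3 → W6 — W2:chain[blocks]; W5:collider[open]; W4:chain[open]; W1:fork[open]; W3:chain[blocks] ⇒ blocked
  6. W0 → W3 → W6 — W3:chain[blocks] ⇒ blocked
Since every path is blocked, d-separation holds.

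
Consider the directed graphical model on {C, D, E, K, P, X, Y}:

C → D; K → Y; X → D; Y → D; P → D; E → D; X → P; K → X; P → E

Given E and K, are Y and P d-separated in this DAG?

6 paths connect Y and P; each must be blocked for d-separation to hold:
Path 1: Y ← K → X → P
  K is a fork here and K is conditioned on, so the path is blocked at K.
Path 2: Y ← K → X → D ← P
  K is a fork here and K is conditioned on, so the path is blocked at K.
Path 3: Y ← K → X → D ← E ← P
  K is a fork here and K is conditioned on, so the path is blocked at K.
Path 4: Y → D ← P
  D is a collider here and neither D nor any of its descendants is conditioned on, so the collider stays closed — the path is blocked at D.
Path 5: Y → D ← X → P
  D is a collider here and neither D nor any of its descendants is conditioned on, so the collider stays closed — the path is blocked at D.
Path 6: Y → D ← E ← P
  D is a collider here and neither D nor any of its descendants is conditioned on, so the collider stays closed — the path is blocked at D.
All paths are blocked; Y ⊥ P | {E, K} holds.

Yes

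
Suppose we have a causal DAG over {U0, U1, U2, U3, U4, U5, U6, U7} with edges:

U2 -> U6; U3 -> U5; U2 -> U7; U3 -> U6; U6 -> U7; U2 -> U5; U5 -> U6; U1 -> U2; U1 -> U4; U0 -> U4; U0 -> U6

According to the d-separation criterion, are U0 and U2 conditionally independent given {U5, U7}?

No

5 paths connect U0 and U2; each must be blocked for d-separation to hold:
Path 1: U0 → U4 ← U1 → U2
  U4 is a collider here and neither U4 nor any of its descendants is conditioned on, so the collider stays closed — the path is blocked at U4.
Path 2: U0 → U6 ← U2
  U6 is a collider and its descendant U7 is conditioned on, which opens it — no node blocks this path, so it is active.
Path 3: U0 → U6 ← U5 ← U2
  U5 is a chain here and U5 is conditioned on, so the path is blocked at U5.
Path 4: U0 → U6 ← U3 → U5 ← U2
  U6 is a collider and its descendant U7 is conditioned on, which opens it; U3 is a fork and U3 is not conditioned on; U5 is a collider and U5 is conditioned on, which opens it — no node blocks this path, so it is active.
Path 5: U0 → U6 → U7 ← U2
  U6 is a chain and U6 is not conditioned on; U7 is a collider and U7 is conditioned on, which opens it — no node blocks this path, so it is active.
Because an active path exists, U0 and U2 are not d-separated.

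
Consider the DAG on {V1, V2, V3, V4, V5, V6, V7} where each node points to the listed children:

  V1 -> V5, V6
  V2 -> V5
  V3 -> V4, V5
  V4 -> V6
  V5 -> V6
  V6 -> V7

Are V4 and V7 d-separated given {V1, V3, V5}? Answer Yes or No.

We examine all 3 paths between V4 and V7:
Path 1: V4 ← V3 → V5 ← V1 → V6 → V7
  V3 is a fork here and V3 is conditioned on, so the path is blocked at V3.
Path 2: V4 ← V3 → V5 → V6 → V7
  V3 is a fork here and V3 is conditioned on, so the path is blocked at V3.
Path 3: V4 → V6 → V7
  V6 is a chain and V6 is not conditioned on — no node blocks this path, so it is active.
Because an active path exists, V4 and V7 are not d-separated.

No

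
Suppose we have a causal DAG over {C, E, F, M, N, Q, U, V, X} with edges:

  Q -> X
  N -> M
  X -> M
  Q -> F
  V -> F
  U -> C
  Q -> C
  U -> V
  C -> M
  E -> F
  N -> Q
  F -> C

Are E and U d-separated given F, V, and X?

Yes

Enumerating the 5 paths from E to U and testing each for blocking by {F, V, X}:
Path 1: E → F → C ← U
  F is a chain here and F is conditioned on, so the path is blocked at F.
Path 2: E → F ← Q → X → M ← C ← U
  X is a chain here and X is conditioned on, so the path is blocked at X.
Path 3: E → F ← Q → C ← U
  C is a collider here and neither C nor any of its descendants is conditioned on, so the collider stays closed — the path is blocked at C.
Path 4: E → F ← Q ← N → M ← C ← U
  M is a collider here and neither M nor any of its descendants is conditioned on, so the collider stays closed — the path is blocked at M.
Path 5: E → F ← V ← U
  V is a chain here and V is conditioned on, so the path is blocked at V.
Since every path is blocked, d-separation holds.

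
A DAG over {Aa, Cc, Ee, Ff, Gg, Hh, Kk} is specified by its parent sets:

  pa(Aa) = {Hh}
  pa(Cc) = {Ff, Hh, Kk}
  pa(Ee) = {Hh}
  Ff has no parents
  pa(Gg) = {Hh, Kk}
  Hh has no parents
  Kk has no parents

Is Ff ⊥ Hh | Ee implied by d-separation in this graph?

Yes

There are 2 undirected paths between Ff and Hh; checking each against the conditioning set {Ee}:
Path 1: Ff → Cc ← Hh
  Cc is a collider here and neither Cc nor any of its descendants is conditioned on, so the collider stays closed — the path is blocked at Cc.
Path 2: Ff → Cc ← Kk → Gg ← Hh
  Cc is a collider here and neither Cc nor any of its descendants is conditioned on, so the collider stays closed — the path is blocked at Cc.
Since every path is blocked, d-separation holds.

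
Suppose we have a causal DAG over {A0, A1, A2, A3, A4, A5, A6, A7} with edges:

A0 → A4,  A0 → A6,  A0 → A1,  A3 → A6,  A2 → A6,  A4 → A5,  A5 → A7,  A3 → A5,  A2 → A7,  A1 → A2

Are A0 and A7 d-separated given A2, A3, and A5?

There are 6 undirected paths between A0 and A7; checking each against the conditioning set {A2, A3, A5}:
Path 1: A0 → A4 → A5 ← A3 → A6 ← A2 → A7
  A3 is a fork here and A3 is conditioned on, so the path is blocked at A3.
Path 2: A0 → A4 → A5 → A7
  A5 is a chain here and A5 is conditioned on, so the path is blocked at A5.
Path 3: A0 → A1 → A2 → A6 ← A3 → A5 → A7
  A2 is a chain here and A2 is conditioned on, so the path is blocked at A2.
Path 4: A0 → A1 → A2 → A7
  A2 is a chain here and A2 is conditioned on, so the path is blocked at A2.
Path 5: A0 → A6 ← A3 → A5 → A7
  A6 is a collider here and neither A6 nor any of its descendants is conditioned on, so the collider stays closed — the path is blocked at A6.
Path 6: A0 → A6 ← A2 → A7
  A6 is a collider here and neither A6 nor any of its descendants is conditioned on, so the collider stays closed — the path is blocked at A6.
Since every path is blocked, d-separation holds.

Yes — A0 and A7 are d-separated given {A2, A3, A5}.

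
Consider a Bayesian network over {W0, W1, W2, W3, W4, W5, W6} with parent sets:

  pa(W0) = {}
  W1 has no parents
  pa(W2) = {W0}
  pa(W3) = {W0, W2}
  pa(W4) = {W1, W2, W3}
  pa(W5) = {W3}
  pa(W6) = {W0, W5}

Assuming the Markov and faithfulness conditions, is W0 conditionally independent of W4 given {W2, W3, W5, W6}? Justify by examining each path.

There are 6 undirected paths between W0 and W4; checking each against the conditioning set {W2, W3, W5, W6}:
Path 1: W0 → W6 ← W5 ← W3 ← W2 → W4
  W5 is a chain here and W5 is conditioned on, so the path is blocked at W5.
Path 2: W0 → W6 ← W5 ← W3 → W4
  W5 is a chain here and W5 is conditioned on, so the path is blocked at W5.
Path 3: W0 → W2 → W3 → W4
  W2 is a chain here and W2 is conditioned on, so the path is blocked at W2.
Path 4: W0 → W2 → W4
  W2 is a chain here and W2 is conditioned on, so the path is blocked at W2.
Path 5: W0 → W3 ← W2 → W4
  W2 is a fork here and W2 is conditioned on, so the path is blocked at W2.
Path 6: W0 → W3 → W4
  W3 is a chain here and W3 is conditioned on, so the path is blocked at W3.
Since every path is blocked, d-separation holds.

Yes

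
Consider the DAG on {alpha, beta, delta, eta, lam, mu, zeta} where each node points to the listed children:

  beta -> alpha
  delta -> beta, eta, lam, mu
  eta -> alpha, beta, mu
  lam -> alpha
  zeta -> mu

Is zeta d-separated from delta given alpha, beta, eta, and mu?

Enumerating the 6 paths from zeta to delta and testing each for blocking by {alpha, beta, eta, mu}:
Path 1: zeta → mu ← eta → beta → alpha ← lam ← delta
  eta is a fork here and eta is conditioned on, so the path is blocked at eta.
Path 2: zeta → mu ← eta → beta ← delta
  eta is a fork here and eta is conditioned on, so the path is blocked at eta.
Path 3: zeta → mu ← eta → alpha ← beta ← delta
  eta is a fork here and eta is conditioned on, so the path is blocked at eta.
Path 4: zeta → mu ← eta → alpha ← lam ← delta
  eta is a fork here and eta is conditioned on, so the path is blocked at eta.
Path 5: zeta → mu ← eta ← delta
  eta is a chain here and eta is conditioned on, so the path is blocked at eta.
Path 6: zeta → mu ← delta
  mu is a collider and mu is conditioned on, which opens it — no node blocks this path, so it is active.
At least one path is unblocked, so d-separation fails.

No — zeta and delta are not d-separated given {alpha, beta, eta, mu}.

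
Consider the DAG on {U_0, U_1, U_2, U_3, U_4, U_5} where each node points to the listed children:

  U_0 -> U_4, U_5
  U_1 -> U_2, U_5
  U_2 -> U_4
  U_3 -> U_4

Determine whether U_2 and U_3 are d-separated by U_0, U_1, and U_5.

Yes

We examine all 2 paths between U_2 and U_3:
  1. U_2 ← U_1 → U_5 ← U_0 → U_4 ← U_3 — U_1:fork[blocks]; U_5:collider[open]; U_0:fork[blocks]; U_4:collider[blocks] ⇒ blocked
  2. U_2 → U_4 ← U_3 — U_4:collider[blocks] ⇒ blocked
All paths are blocked; U_2 ⊥ U_3 | {U_0, U_1, U_5} holds.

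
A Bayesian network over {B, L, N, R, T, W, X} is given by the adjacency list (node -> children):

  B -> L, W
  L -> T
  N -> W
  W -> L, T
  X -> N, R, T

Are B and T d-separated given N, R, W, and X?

There are 6 undirected paths between B and T; checking each against the conditioning set {N, R, W, X}:
  1. B → L → T — L:chain[open] ⇒ active
  2. B → L ← W → T — L:collider[blocks]; W:fork[blocks] ⇒ blocked
  3. B → L ← W ← N ← X → T — L:collider[blocks]; W:chain[blocks]; N:chain[blocks]; X:fork[blocks] ⇒ blocked
  4. B → W → T — W:chain[blocks] ⇒ blocked
  5. B → W ← N ← X → T — W:collider[open]; N:chain[blocks]; X:fork[blocks] ⇒ blocked
  6. B → W → L → T — W:chain[blocks]; L:chain[open] ⇒ blocked
At least one path is unblocked, so d-separation fails.

No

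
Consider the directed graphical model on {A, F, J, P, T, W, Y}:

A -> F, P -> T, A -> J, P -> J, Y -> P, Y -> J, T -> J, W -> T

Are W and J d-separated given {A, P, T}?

3 paths connect W and J; each must be blocked for d-separation to hold:
  1. W → T ← P → J — T:collider[open]; P:fork[blocks] ⇒ blocked
  2. W → T ← P ← Y → J — T:collider[open]; P:chain[blocks]; Y:fork[open] ⇒ blocked
  3. W → T → J — T:chain[blocks] ⇒ blocked
Every path is blocked, so W and J are d-separated given {A, P, T}.

Yes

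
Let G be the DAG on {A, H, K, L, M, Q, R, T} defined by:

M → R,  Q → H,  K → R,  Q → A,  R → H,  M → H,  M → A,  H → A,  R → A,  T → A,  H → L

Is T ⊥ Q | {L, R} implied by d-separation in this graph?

There are 6 undirected paths between T and Q; checking each against the conditioning set {L, R}:
Path 1: T → A ← Q
  A is a collider here and neither A nor any of its descendants is conditioned on, so the collider stays closed — the path is blocked at A.
Path 2: T → A ← H ← Q
  A is a collider here and neither A nor any of its descendants is conditioned on, so the collider stays closed — the path is blocked at A.
Path 3: T → A ← M → H ← Q
  A is a collider here and neither A nor any of its descendants is conditioned on, so the collider stays closed — the path is blocked at A.
Path 4: T → A ← M → R → H ← Q
  A is a collider here and neither A nor any of its descendants is conditioned on, so the collider stays closed — the path is blocked at A.
Path 5: T → A ← R → H ← Q
  A is a collider here and neither A nor any of its descendants is conditioned on, so the collider stays closed — the path is blocked at A.
Path 6: T → A ← R ← M → H ← Q
  A is a collider here and neither A nor any of its descendants is conditioned on, so the collider stays closed — the path is blocked at A.
All paths are blocked; T ⊥ Q | {L, R} holds.

Yes — T and Q are d-separated given {L, R}.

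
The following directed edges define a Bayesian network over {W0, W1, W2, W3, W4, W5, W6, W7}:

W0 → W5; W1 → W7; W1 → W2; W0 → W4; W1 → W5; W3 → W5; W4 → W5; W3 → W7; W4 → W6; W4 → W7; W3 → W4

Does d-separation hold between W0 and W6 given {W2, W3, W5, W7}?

6 paths connect W0 and W6; each must be blocked for d-separation to hold:
  1. W0 → W5 ← W1 → W7 ← W3 → W4 → W6 — W5:collider[open]; W1:fork[open]; W7:collider[open]; W3:fork[blocks]; W4:chain[open] ⇒ blocked
  2. W0 → W5 ← W1 → W7 ← W4 → W6 — W5:collider[open]; W1:fork[open]; W7:collider[open]; W4:fork[open] ⇒ active
  3. W0 → W5 ← W3 → W7 ← W4 → W6 — W5:collider[open]; W3:fork[blocks]; W7:collider[open]; W4:fork[open] ⇒ blocked
  4. W0 → W5 ← W3 → W4 → W6 — W5:collider[open]; W3:fork[blocks]; W4:chain[open] ⇒ blocked
  5. W0 → W5 ← W4 → W6 — W5:collider[open]; W4:fork[open] ⇒ active
  6. W0 → W4 → W6 — W4:chain[open] ⇒ active
At least one path is unblocked, so d-separation fails.

No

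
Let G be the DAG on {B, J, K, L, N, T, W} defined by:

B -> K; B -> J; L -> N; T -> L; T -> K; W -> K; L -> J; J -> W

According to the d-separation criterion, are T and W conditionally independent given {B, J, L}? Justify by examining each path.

We examine all 4 paths between T and W:
  1. T → K ← W — K:collider[blocks] ⇒ blocked
  2. T → K ← B → J → W — K:collider[blocks]; B:fork[blocks]; J:chain[blocks] ⇒ blocked
  3. T → L → J → W — L:chain[blocks]; J:chain[blocks] ⇒ blocked
  4. T → L → J ← B → K ← W — L:chain[blocks]; J:collider[open]; B:fork[blocks]; K:collider[blocks] ⇒ blocked
All paths are blocked; T ⊥ W | {B, J, L} holds.

Yes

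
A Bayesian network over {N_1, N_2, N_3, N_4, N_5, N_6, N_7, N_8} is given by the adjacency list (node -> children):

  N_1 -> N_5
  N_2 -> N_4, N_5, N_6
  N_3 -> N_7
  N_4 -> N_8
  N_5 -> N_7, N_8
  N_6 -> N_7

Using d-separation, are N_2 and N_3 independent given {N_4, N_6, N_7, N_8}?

No

We examine all 3 paths between N_2 and N_3:
Path 1: N_2 → N_5 → N_7 ← N_3
  N_5 is a chain and N_5 is not conditioned on; N_7 is a collider and N_7 is conditioned on, which opens it — no node blocks this path, so it is active.
Path 2: N_2 → N_6 → N_7 ← N_3
  N_6 is a chain here and N_6 is conditioned on, so the path is blocked at N_6.
Path 3: N_2 → N_4 → N_8 ← N_5 → N_7 ← N_3
  N_4 is a chain here and N_4 is conditioned on, so the path is blocked at N_4.
At least one path is unblocked, so d-separation fails.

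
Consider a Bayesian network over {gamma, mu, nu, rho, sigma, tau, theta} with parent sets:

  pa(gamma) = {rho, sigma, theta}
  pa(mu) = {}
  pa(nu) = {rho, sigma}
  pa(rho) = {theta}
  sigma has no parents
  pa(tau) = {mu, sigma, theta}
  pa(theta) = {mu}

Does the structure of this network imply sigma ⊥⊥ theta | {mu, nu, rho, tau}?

There are 6 undirected paths between sigma and theta; checking each against the conditioning set {mu, nu, rho, tau}:
  1. sigma → gamma ← theta — gamma:collider[blocks] ⇒ blocked
  2. sigma → gamma ← rho ← theta — gamma:collider[blocks]; rho:chain[blocks] ⇒ blocked
  3. sigma → nu ← rho → gamma ← theta — nu:collider[open]; rho:fork[blocks]; gamma:collider[blocks] ⇒ blocked
  4. sigma → nu ← rho ← theta — nu:collider[open]; rho:chain[blocks] ⇒ blocked
  5. sigma → tau ← theta — tau:collider[open] ⇒ active
  6. sigma → tau ← mu → theta — tau:collider[open]; mu:fork[blocks] ⇒ blocked
At least one path is unblocked, so d-separation fails.

No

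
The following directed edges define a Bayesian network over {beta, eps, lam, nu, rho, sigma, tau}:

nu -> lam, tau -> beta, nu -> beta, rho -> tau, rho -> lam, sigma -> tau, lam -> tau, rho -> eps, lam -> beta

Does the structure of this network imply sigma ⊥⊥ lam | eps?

We examine all 4 paths between sigma and lam:
Path 1: sigma → tau ← lam
  tau is a collider here and neither tau nor any of its descendants is conditioned on, so the collider stays closed — the path is blocked at tau.
Path 2: sigma → tau ← rho → lam
  tau is a collider here and neither tau nor any of its descendants is conditioned on, so the collider stays closed — the path is blocked at tau.
Path 3: sigma → tau → beta ← lam
  beta is a collider here and neither beta nor any of its descendants is conditioned on, so the collider stays closed — the path is blocked at beta.
Path 4: sigma → tau → beta ← nu → lam
  beta is a collider here and neither beta nor any of its descendants is conditioned on, so the collider stays closed — the path is blocked at beta.
Every path is blocked, so sigma and lam are d-separated given {eps}.

Yes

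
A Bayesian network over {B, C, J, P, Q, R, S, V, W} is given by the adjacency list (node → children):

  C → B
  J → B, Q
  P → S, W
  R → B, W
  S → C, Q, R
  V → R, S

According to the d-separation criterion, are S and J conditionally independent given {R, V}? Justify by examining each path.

5 paths connect S and J; each must be blocked for d-separation to hold:
Path 1: S → R → B ← J
  R is a chain here and R is conditioned on, so the path is blocked at R.
Path 2: S → Q ← J
  Q is a collider here and neither Q nor any of its descendants is conditioned on, so the collider stays closed — the path is blocked at Q.
Path 3: S ← P → W ← R → B ← J
  W is a collider here and neither W nor any of its descendants is conditioned on, so the collider stays closed — the path is blocked at W.
Path 4: S ← V → R → B ← J
  V is a fork here and V is conditioned on, so the path is blocked at V.
Path 5: S → C → B ← J
  B is a collider here and neither B nor any of its descendants is conditioned on, so the collider stays closed — the path is blocked at B.
Since every path is blocked, d-separation holds.

Yes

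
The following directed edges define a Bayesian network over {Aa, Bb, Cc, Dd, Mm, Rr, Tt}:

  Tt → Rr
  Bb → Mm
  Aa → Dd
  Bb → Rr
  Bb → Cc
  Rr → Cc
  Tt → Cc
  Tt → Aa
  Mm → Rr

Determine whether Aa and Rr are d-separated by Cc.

No

Enumerating the 4 paths from Aa to Rr and testing each for blocking by {Cc}:
Path 1: Aa ← Tt → Rr
  Tt is a fork and Tt is not conditioned on — no node blocks this path, so it is active.
Path 2: Aa ← Tt → Cc ← Bb → Rr
  Tt is a fork and Tt is not conditioned on; Cc is a collider and Cc is conditioned on, which opens it; Bb is a fork and Bb is not conditioned on — no node blocks this path, so it is active.
Path 3: Aa ← Tt → Cc ← Bb → Mm → Rr
  Tt is a fork and Tt is not conditioned on; Cc is a collider and Cc is conditioned on, which opens it; Bb is a fork and Bb is not conditioned on; Mm is a chain and Mm is not conditioned on — no node blocks this path, so it is active.
Path 4: Aa ← Tt → Cc ← Rr
  Tt is a fork and Tt is not conditioned on; Cc is a collider and Cc is conditioned on, which opens it — no node blocks this path, so it is active.
Because an active path exists, Aa and Rr are not d-separated.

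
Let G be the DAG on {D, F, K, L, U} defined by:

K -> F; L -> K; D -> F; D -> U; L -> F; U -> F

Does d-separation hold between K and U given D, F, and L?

No

We examine all 4 paths between K and U:
Path 1: K → F ← D → U
  D is a fork here and D is conditioned on, so the path is blocked at D.
Path 2: K → F ← U
  F is a collider and F is conditioned on, which opens it — no node blocks this path, so it is active.
Path 3: K ← L → F ← D → U
  L is a fork here and L is conditioned on, so the path is blocked at L.
Path 4: K ← L → F ← U
  L is a fork here and L is conditioned on, so the path is blocked at L.
At least one path is unblocked, so d-separation fails.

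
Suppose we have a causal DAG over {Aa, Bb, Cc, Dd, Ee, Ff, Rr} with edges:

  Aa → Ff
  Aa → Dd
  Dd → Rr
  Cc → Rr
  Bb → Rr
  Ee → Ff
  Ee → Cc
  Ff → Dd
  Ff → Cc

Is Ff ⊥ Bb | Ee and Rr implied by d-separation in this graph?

No

There are 4 undirected paths between Ff and Bb; checking each against the conditioning set {Ee, Rr}:
Path 1: Ff ← Ee → Cc → Rr ← Bb
  Ee is a fork here and Ee is conditioned on, so the path is blocked at Ee.
Path 2: Ff ← Aa → Dd → Rr ← Bb
  Aa is a fork and Aa is not conditioned on; Dd is a chain and Dd is not conditioned on; Rr is a collider and Rr is conditioned on, which opens it — no node blocks this path, so it is active.
Path 3: Ff → Cc → Rr ← Bb
  Cc is a chain and Cc is not conditioned on; Rr is a collider and Rr is conditioned on, which opens it — no node blocks this path, so it is active.
Path 4: Ff → Dd → Rr ← Bb
  Dd is a chain and Dd is not conditioned on; Rr is a collider and Rr is conditioned on, which opens it — no node blocks this path, so it is active.
Since the path Ff ← Aa → Dd → Rr ← Bb is active, Ff and Bb are not d-separated given {Ee, Rr}.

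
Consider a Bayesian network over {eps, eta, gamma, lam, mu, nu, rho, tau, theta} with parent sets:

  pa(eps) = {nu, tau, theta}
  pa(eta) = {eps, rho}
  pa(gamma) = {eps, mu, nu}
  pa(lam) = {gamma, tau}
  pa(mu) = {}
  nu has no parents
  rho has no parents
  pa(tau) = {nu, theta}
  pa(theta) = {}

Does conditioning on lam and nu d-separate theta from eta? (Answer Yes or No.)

No — theta and eta are not d-separated given {lam, nu}.

There are 6 undirected paths between theta and eta; checking each against the conditioning set {lam, nu}:
Path 1: theta → eps → eta
  eps is a chain and eps is not conditioned on — no node blocks this path, so it is active.
Path 2: theta → tau → lam ← gamma ← eps → eta
  tau is a chain and tau is not conditioned on; lam is a collider and lam is conditioned on, which opens it; gamma is a chain and gamma is not conditioned on; eps is a fork and eps is not conditioned on — no node blocks this path, so it is active.
Path 3: theta → tau → lam ← gamma ← nu → eps → eta
  nu is a fork here and nu is conditioned on, so the path is blocked at nu.
Path 4: theta → tau → eps → eta
  tau is a chain and tau is not conditioned on; eps is a chain and eps is not conditioned on — no node blocks this path, so it is active.
Path 5: theta → tau ← nu → eps → eta
  nu is a fork here and nu is conditioned on, so the path is blocked at nu.
Path 6: theta → tau ← nu → gamma ← eps → eta
  nu is a fork here and nu is conditioned on, so the path is blocked at nu.
At least one path is unblocked, so d-separation fails.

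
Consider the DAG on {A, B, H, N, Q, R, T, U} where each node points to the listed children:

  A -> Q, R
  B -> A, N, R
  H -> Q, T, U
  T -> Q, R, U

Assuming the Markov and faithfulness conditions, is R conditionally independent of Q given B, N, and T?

No — R and Q are not d-separated given {B, N, T}.

5 paths connect R and Q; each must be blocked for d-separation to hold:
  1. R ← T → Q — T:fork[blocks] ⇒ blocked
  2. R ← T → U ← H → Q — T:fork[blocks]; U:collider[blocks]; H:fork[open] ⇒ blocked
  3. R ← T ← H → Q — T:chain[blocks]; H:fork[open] ⇒ blocked
  4. R ← B → A → Q — B:fork[blocks]; A:chain[open] ⇒ blocked
  5. R ← A → Q — A:fork[open] ⇒ active
At least one path is unblocked, so d-separation fails.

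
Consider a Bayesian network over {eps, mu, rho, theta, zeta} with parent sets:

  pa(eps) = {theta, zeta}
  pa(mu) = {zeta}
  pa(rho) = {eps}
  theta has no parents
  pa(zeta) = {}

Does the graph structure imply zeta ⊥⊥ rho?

The only undirected path from zeta to rho is:
Path 1: zeta → eps → rho
  eps is a chain and eps is not conditioned on — no node blocks this path, so it is active.
Because an active path exists, zeta and rho are not d-separated.

No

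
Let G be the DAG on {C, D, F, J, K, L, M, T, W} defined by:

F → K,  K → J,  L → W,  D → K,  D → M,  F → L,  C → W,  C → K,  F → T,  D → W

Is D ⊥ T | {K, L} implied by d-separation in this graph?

We examine all 4 paths between D and T:
Path 1: D → K ← F → T
  K is a collider and K is conditioned on, which opens it; F is a fork and F is not conditioned on — no node blocks this path, so it is active.
Path 2: D → K ← C → W ← L ← F → T
  W is a collider here and neither W nor any of its descendants is conditioned on, so the collider stays closed — the path is blocked at W.
Path 3: D → W ← C → K ← F → T
  W is a collider here and neither W nor any of its descendants is conditioned on, so the collider stays closed — the path is blocked at W.
Path 4: D → W ← L ← F → T
  W is a collider here and neither W nor any of its descendants is conditioned on, so the collider stays closed — the path is blocked at W.
Since the path D → K ← F → T is active, D and T are not d-separated given {K, L}.

No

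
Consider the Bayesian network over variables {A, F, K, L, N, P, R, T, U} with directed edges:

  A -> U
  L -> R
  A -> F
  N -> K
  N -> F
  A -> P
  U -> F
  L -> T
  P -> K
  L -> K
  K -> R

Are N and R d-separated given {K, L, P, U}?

Yes

There are 6 undirected paths between N and R; checking each against the conditioning set {K, L, P, U}:
Path 1: N → F ← U ← A → P → K ← L → R
  F is a collider here and neither F nor any of its descendants is conditioned on, so the collider stays closed — the path is blocked at F.
Path 2: N → F ← U ← A → P → K → R
  F is a collider here and neither F nor any of its descendants is conditioned on, so the collider stays closed — the path is blocked at F.
Path 3: N → F ← A → P → K ← L → R
  F is a collider here and neither F nor any of its descendants is conditioned on, so the collider stays closed — the path is blocked at F.
Path 4: N → F ← A → P → K → R
  F is a collider here and neither F nor any of its descendants is conditioned on, so the collider stays closed — the path is blocked at F.
Path 5: N → K ← L → R
  L is a fork here and L is conditioned on, so the path is blocked at L.
Path 6: N → K → R
  K is a chain here and K is conditioned on, so the path is blocked at K.
Since every path is blocked, d-separation holds.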